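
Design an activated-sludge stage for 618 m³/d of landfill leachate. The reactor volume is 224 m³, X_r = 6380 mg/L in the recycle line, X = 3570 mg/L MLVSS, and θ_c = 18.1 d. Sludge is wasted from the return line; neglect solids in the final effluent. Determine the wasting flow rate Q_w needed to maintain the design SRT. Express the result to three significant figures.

Q_w ≈ 6.92 m³/d

Wasting from the return line (neglecting effluent solids): Q_w = V·X / (θ_c·X_r) = 224.0 × 3570 / (18.1 × 6380) = 6.925 m³/d.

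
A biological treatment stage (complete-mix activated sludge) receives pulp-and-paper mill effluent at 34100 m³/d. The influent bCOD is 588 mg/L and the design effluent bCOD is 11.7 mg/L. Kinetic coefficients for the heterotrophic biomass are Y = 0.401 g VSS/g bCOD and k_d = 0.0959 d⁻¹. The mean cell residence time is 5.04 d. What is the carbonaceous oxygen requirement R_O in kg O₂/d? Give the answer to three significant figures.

R_O ≈ 12100 kg O₂/d

The observed yield is Y_obs = Y/(1 + k_d·θ_c) = 0.401 / (1 + 0.0959 × 5.04) = 0.401 / 1.483 = 0.2703 g VSS per g bCOD removed.
Substrate removed = Q·(S₀ − S) = 34100 m³/d × (588 − 11.7) g/m³ = 1.97×10^7 g/d = 19652 kg/d.
Biomass synthesised: P_X = Y_obs × 19652 = 5313 kg VSS/d.
R_O = Q·(S₀ − S) − 1.42·P_X = 19652 − 1.42 × 5313 = 12108 kg O₂/d.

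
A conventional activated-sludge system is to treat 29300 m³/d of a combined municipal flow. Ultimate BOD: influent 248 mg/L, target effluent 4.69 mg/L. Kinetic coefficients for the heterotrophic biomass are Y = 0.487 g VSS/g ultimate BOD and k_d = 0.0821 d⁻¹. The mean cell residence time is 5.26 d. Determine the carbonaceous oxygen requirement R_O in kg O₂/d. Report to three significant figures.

R_O ≈ 3690 kg O₂/d

The observed yield is Y_obs = Y/(1 + k_d·θ_c) = 0.487 / (1 + 0.0821 × 5.26) = 0.487 / 1.432 = 0.3401 g VSS per g ultimate BOD removed.
Substrate removed = Q·(S₀ − S) = 29300 m³/d × (248 − 4.69) g/m³ = 7.13×10^6 g/d = 7129 kg/d.
P_X = Y_obs·Q·(S₀ − S) = 0.3401 × 7129 = 2425 kg VSS/d.
R_O = Q·ΔS − 1.42 P_X = 7129 − 3443 = 3686 kg O₂/d.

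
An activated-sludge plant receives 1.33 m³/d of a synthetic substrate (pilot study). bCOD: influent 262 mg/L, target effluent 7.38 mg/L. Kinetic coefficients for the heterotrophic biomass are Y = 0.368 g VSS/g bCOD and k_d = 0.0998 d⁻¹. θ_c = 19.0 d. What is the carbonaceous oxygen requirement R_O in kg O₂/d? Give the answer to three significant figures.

Y_obs = Y / (1 + k_d θ_c) = 0.368 / (1 + 0.0998 × 19.0) = 0.368 / 2.896 = 0.1271.
ΔS = 262 − 7.38 = 254.6 mg/L, so the substrate removal rate is 1.33 × 254.6/1000 = 0.3386 kg bCOD/d.
Biomass synthesised: P_X = Y_obs × 0.3386 = 0.04303 kg VSS/d.
R_O = Q·ΔS − 1.42 P_X = 0.3386 − 0.06110 = 0.2775 kg O₂/d.

R_O ≈ 0.278 kg O₂/d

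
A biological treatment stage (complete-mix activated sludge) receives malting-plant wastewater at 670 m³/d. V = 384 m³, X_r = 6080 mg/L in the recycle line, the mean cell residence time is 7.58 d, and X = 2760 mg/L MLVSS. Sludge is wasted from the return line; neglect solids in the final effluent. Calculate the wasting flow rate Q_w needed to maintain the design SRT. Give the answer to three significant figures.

Q_w = (V·X)/(θ_c X_r) = 384.0 × 2760 / (7.58 × 6080) = 23.00 m³/d.

Q_w ≈ 23.0 m³/d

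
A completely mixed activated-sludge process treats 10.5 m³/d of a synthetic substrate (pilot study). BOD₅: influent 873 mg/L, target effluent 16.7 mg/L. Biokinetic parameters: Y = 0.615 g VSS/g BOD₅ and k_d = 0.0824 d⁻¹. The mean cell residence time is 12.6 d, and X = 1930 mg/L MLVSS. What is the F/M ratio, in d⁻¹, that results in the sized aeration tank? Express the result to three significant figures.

Rearranging the biomass balance for a CMAS with decay, V = Y·Q·ΔS·θ_c / [X·(1+k_d θ_c)] = 0.615 × 10.5 × (873 − 16.7) × 12.6 / [1930 × (1 + 0.0824 × 12.6)] = 6.97×10^4 / 3934 = 17.71 m³.
Food-to-microorganism ratio F/M = Q S₀ / (V X) = 10.5 × 873 / (17.71 × 1930) = 0.2682 d⁻¹.

F/M ≈ 0.268 d⁻¹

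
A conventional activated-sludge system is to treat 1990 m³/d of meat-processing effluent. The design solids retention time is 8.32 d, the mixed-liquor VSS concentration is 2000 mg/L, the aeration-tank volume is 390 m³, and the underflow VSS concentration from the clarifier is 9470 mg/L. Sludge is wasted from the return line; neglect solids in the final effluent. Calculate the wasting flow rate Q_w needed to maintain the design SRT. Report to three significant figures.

Q_w = (V·X)/(θ_c X_r) = 390.0 × 2000 / (8.32 × 9470) = 9.900 m³/d.

Q_w ≈ 9.90 m³/d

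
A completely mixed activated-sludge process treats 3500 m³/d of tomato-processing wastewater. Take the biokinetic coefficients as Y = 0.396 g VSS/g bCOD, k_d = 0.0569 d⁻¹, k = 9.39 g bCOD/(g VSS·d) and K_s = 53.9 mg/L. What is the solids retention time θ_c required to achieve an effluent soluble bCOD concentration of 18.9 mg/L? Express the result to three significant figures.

θ_c ≈ 1.10 d

Specific growth rate at S = 18.9 mg/L: μ = YkS/(K_s+S) = 0.396·9.39·18.9/(53.9+18.9) = 0.9654 d⁻¹.
Then 1/θ_c = μ − k_d = 0.9654 − 0.0569 = 0.9085 d⁻¹, giving θ_c = 1.101 d.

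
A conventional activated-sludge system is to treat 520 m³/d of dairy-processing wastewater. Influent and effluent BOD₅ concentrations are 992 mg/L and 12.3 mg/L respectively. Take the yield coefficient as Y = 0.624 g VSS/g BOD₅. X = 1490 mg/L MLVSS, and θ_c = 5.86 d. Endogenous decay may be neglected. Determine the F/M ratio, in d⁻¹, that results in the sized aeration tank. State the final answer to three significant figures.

F/M ≈ 0.277 d⁻¹

V·X = Y·Q·ΔS·θ_c gives V = 0.624 × 520 × (992 − 12.3) × 5.86 / 1490 = 1250 m³.
F/M = Q·S₀ / (V·X) = 520 × 992 / (1250 × 1490) = 0.2769 g BOD₅·(g VSS·d)⁻¹.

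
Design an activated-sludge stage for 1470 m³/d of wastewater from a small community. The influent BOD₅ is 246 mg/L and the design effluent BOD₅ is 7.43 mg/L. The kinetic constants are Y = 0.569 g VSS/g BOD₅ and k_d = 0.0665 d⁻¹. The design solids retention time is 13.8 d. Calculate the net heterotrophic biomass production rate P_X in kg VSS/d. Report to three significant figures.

P_X ≈ 104 kg VSS/d

Observed yield with endogenous decay: Y_obs = Y / (1 + k_d·θ_c) = 0.569 / (1 + 0.0665 × 13.8) = 0.569 / 1.918 = 0.2967 g VSS/g BOD₅.
Q·(S₀ − S) = 1470 × (246 − 7.43) × 10⁻³ = 350.7 kg/d removed.
P_X = Y_obs · Q(S₀ − S) = 0.2967 × 350.7 = 104.1 kg VSS/d.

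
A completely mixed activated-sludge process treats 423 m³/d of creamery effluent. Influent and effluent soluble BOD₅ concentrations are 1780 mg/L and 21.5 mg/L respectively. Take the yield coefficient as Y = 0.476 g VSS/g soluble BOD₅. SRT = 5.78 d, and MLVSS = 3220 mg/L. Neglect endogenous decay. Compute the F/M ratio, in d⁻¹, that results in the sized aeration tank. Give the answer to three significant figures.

F/M ≈ 0.368 d⁻¹

With k_d = 0 the design equation reduces to V = Y Q (S₀−S) θ_c / X = 0.476 × 423 × (1780 − 21.5) × 5.78 / 3220 = 635.6 m³.
F/M = Q·S₀ / (V·X) = 423 × 1780 / (635.6 × 3220) = 0.3679 g soluble BOD₅·(g VSS·d)⁻¹.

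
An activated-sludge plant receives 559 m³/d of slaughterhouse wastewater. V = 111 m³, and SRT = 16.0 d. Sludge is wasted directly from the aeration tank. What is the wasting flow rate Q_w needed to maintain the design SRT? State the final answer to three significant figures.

Q_w ≈ 6.94 m³/d

With mixed-liquor wasting, θ_c = V/Q_w, so Q_w = V/θ_c = 111.0/16.0 = 6.938 m³/d.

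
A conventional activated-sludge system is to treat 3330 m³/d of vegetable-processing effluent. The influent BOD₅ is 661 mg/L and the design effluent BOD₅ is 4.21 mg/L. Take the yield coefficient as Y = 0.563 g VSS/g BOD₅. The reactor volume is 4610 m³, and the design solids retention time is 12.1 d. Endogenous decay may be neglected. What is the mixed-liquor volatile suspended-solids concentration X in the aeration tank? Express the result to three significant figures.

Without decay, X = Y Q (S₀−S) θ_c / V = 0.563 × 3330 × (661 − 4.21) × 12.1 / 4610 = 3232 mg/L.

X ≈ 3230 mg/L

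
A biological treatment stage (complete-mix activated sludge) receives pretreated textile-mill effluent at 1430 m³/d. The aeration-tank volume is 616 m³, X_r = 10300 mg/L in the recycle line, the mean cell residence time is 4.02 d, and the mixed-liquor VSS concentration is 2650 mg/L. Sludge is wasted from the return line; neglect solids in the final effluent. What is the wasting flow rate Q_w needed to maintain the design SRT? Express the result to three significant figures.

θ_c = V·X/(Q_w·X_r) when wasting from the recycle, so Q_w = V·X/(θ_c·X_r) = 616.0 × 2650 / (4.02 × 10300) = 39.42 m³/d.

Q_w ≈ 39.4 m³/d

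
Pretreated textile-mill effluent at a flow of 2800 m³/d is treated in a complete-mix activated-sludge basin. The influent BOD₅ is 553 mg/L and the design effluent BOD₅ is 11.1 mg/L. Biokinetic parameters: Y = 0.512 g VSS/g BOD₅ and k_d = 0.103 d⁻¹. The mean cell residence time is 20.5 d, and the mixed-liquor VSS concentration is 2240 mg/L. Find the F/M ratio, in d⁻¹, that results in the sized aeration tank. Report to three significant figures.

F/M ≈ 0.303 d⁻¹

From the SRT design equation V = Y Q (S₀−S) θ_c / [X (1 + k_d θ_c)] = 0.512 × 2800 × (553 − 11.1) × 20.5 / [2240 × (1 + 0.103 × 20.5)] = 1.59×10^7 / 6970 = 2285 m³.
Food-to-microorganism ratio F/M = Q S₀ / (V X) = 2800 × 553 / (2285 × 2240) = 0.3025 d⁻¹.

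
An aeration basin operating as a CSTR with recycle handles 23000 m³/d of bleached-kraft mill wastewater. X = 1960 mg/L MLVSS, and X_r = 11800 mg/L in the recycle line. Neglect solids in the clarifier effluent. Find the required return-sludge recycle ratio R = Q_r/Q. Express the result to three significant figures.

R = Q_r/Q = X/(X_r − X) = 1960 / (11800 − 1960) = 0.1992.

R ≈ 0.199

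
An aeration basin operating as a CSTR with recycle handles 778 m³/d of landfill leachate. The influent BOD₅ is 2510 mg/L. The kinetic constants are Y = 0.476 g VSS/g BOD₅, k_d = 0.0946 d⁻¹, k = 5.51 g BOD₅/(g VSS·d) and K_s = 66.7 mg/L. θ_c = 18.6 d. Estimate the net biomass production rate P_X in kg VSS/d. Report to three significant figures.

Effluent substrate depends only on kinetics and SRT: S = K_s(1 + k_d θ_c) / [θ_c(Yk − k_d) − 1] = 66.7 × (1 + 0.0946 × 18.6) / [18.6 × (0.476 × 5.51 − 0.0946) − 1] = 184.1 / 46.02 = 3.999 mg/L.
The observed yield is Y_obs = Y/(1 + k_d·θ_c) = 0.476 / (1 + 0.0946 × 18.6) = 0.476 / 2.760 = 0.1725 g VSS per g BOD₅ removed.
ΔS = 2510 − 4.00 = 2506 mg/L, so the substrate removal rate is 778 × 2506/1000 = 1950 kg BOD₅/d.
P_X = Y_obs · Q(S₀ − S) = 0.1725 × 1950 = 336.3 kg VSS/d.

P_X ≈ 336 kg VSS/d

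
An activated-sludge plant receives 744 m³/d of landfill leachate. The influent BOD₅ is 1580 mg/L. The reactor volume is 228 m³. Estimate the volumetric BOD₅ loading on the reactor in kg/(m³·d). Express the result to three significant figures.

L_v ≈ 5.16 kg BOD₅/(m³·d)

Volumetric loading L_v = Q·S₀ / V = 744 × 1580 g/m³ / 228.0 m³ = 5156 g/(m³·d) = 5.156 kg BOD₅/(m³·d).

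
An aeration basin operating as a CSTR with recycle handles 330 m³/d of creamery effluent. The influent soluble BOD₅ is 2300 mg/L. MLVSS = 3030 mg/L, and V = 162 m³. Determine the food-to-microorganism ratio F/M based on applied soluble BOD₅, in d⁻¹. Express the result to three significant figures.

F/M ≈ 1.55 d⁻¹

F/M = applied load / biomass = Q·S₀/(V·X) = 330 × 2300 / (162.0 × 3030) = 1.546 d⁻¹.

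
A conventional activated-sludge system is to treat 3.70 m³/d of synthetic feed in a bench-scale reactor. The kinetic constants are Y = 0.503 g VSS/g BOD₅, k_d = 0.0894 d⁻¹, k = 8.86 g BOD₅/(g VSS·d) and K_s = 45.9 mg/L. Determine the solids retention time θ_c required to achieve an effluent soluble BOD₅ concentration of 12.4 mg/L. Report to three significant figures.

Specific growth rate at S = 12.4 mg/L: μ = YkS/(K_s+S) = 0.503·8.86·12.4/(45.9+12.4) = 0.9479 d⁻¹.
Then 1/θ_c = μ − k_d = 0.9479 − 0.0894 = 0.8585 d⁻¹, giving θ_c = 1.165 d.

θ_c ≈ 1.16 d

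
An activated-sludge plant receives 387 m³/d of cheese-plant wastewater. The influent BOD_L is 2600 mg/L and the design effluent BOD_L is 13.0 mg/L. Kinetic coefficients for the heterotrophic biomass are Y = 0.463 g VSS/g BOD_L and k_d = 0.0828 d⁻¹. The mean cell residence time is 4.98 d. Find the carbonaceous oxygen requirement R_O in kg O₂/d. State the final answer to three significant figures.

R_O ≈ 535 kg O₂/d

The observed yield is Y_obs = Y/(1 + k_d·θ_c) = 0.463 / (1 + 0.0828 × 4.98) = 0.463 / 1.412 = 0.3278 g VSS per g BOD_L removed.
Substrate removed = Q·(S₀ − S) = 387 m³/d × (2600 − 13.0) g/m³ = 1×10^6 g/d = 1001 kg/d.
Biomass synthesised: P_X = Y_obs × 1001 = 328.2 kg VSS/d.
R_O = Q·ΔS − 1.42 P_X = 1001 − 466.1 = 535.1 kg O₂/d.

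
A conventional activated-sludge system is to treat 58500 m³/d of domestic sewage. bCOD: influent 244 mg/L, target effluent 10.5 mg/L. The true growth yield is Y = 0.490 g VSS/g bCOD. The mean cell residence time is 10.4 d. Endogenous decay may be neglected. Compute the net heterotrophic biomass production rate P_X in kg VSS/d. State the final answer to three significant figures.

Since k_d ≈ 0, Y_obs = Y = 0.490 g VSS/g bCOD.
Q·(S₀ − S) = 58500 × (244 − 10.5) × 10⁻³ = 13660 kg/d removed.
Net biomass production P_X = Y_obs × Q·(S₀ − S) = 0.4900 × 13660 = 6693 kg VSS/d.

P_X ≈ 6690 kg VSS/d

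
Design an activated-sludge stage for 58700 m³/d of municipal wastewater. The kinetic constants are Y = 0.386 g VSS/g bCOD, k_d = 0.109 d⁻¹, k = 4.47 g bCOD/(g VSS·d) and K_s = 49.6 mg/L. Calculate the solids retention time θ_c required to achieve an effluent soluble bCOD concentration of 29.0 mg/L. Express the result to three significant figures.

From 1/θ_c = Y·k·S/(K_s + S) − k_d: Y·k·S/(K_s+S) = 0.386 × 4.47 × 29.0 / (49.6 + 29.0) = 0.6366 d⁻¹.
θ_c = 1/(μ − k_d) = 1/(0.6366 − 0.109) = 1/0.5276 = 1.895 d.

θ_c ≈ 1.90 d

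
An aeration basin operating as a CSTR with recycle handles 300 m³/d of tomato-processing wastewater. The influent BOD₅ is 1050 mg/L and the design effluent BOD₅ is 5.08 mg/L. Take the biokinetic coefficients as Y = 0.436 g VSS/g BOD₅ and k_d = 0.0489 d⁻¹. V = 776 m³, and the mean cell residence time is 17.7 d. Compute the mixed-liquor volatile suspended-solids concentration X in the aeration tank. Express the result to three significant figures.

X ≈ 1670 mg/L

X = Y·Q·ΔS·θ_c / [V·(1 + k_d θ_c)] = 0.436 × 300 × (1050 − 5.08) × 17.7 / [776 × (1 + 0.0489 × 17.7)] = 1671 mg/L.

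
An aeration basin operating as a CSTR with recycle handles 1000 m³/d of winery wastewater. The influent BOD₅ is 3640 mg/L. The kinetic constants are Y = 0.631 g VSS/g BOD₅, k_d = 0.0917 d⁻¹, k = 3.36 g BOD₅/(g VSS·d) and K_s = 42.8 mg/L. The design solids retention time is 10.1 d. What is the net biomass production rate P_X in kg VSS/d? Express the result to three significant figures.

P_X ≈ 1190 kg VSS/d

For a completely mixed reactor with recycle the Lawrence–McCarty relation gives S = K_s·(1 + k_d·θ_c) / [θ_c·(Y·k − k_d) − 1] = 42.8 × (1 + 0.0917 × 10.1) / [10.1 × (0.631 × 3.36 − 0.0917) − 1] = 82.44 / 19.49 = 4.230 mg/L.
The observed yield is Y_obs = Y/(1 + k_d·θ_c) = 0.631 / (1 + 0.0917 × 10.1) = 0.631 / 1.926 = 0.3276 g VSS per g BOD₅ removed.
Mass of BOD₅ removed per day: Q(S₀ − S) = 1000 × 3636 g/m³ = 3636 kg/d.
P_X = Y_obs · Q(S₀ − S) = 0.3276 × 3636 = 1191 kg VSS/d.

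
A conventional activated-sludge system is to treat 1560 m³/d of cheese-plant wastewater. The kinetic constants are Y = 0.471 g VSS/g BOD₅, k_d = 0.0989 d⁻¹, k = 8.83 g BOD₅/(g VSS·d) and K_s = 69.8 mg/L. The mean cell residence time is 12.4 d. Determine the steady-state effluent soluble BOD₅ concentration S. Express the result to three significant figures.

S ≈ 3.15 mg/L

Effluent substrate depends only on kinetics and SRT: S = K_s(1 + k_d θ_c) / [θ_c(Yk − k_d) − 1] = 69.8 × (1 + 0.0989 × 12.4) / [12.4 × (0.471 × 8.83 − 0.0989) − 1] = 155.4 / 49.34 = 3.149 mg/L.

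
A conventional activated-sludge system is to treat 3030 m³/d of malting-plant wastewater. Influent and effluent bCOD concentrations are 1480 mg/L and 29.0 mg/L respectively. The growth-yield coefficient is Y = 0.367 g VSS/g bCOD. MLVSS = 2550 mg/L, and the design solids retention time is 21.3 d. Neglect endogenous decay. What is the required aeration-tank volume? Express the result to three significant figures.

V ≈ 13500 m³

Biomass mass balance (decay neglected): V·X = Y·Q·(S₀ − S)·θ_c, so V = 0.367 × 3030 × (1480 − 29.0) × 21.3 / 2550 = 13478 m³.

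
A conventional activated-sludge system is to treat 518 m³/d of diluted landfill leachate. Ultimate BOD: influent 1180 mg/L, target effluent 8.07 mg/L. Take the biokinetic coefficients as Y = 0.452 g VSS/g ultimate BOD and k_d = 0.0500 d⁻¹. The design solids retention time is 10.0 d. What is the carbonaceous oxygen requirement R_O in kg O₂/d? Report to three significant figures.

Correct the yield for decay: Y_obs = Y/(1 + k_d θ_c) = 0.452 / (1 + 0.0500 × 10.0) = 0.452 / 1.500 = 0.3013.
Substrate removed = Q·(S₀ − S) = 518 m³/d × (1180 − 8.07) g/m³ = 6.07×10^5 g/d = 607.1 kg/d.
P_X = Y_obs·Q·(S₀ − S) = 0.3013 × 607.1 = 182.9 kg VSS/d.
Carbonaceous O₂ demand = substrate oxidised − cell-mass equivalent = 607.1 − 1.42 × 182.9 = 347.3 kg O₂/d.

R_O ≈ 347 kg O₂/d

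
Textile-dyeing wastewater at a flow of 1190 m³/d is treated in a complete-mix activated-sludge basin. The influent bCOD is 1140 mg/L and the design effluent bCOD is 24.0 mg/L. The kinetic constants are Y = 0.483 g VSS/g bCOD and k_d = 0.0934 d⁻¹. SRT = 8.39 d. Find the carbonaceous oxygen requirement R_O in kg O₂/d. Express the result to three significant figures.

Correct the yield for decay: Y_obs = Y/(1 + k_d θ_c) = 0.483 / (1 + 0.0934 × 8.39) = 0.483 / 1.784 = 0.2708.
Mass of bCOD removed per day: Q(S₀ − S) = 1190 × 1116 g/m³ = 1328 kg/d.
Biomass synthesised: P_X = Y_obs × 1328 = 359.6 kg VSS/d.
R_O = Q·ΔS − 1.42 P_X = 1328 − 510.7 = 817.4 kg O₂/d.

R_O ≈ 817 kg O₂/d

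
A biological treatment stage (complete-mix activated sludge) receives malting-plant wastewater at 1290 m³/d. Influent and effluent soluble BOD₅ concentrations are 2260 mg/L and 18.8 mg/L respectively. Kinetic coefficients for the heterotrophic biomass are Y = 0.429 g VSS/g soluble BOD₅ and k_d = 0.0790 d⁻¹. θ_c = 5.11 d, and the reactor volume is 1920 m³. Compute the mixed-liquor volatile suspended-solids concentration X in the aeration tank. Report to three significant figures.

X ≈ 2350 mg/L

From V·X·(1 + k_d·θ_c) = Y·Q·(S₀ − S)·θ_c: X = 0.429 × 1290 × (2260 − 18.8) × 5.11 / [1920 × (1 + 0.0790 × 5.11)] = 2352 mg/L.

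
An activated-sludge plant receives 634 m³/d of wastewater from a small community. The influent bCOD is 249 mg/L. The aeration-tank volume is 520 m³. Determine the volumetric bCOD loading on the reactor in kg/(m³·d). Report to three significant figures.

Applied bCOD load per unit volume = Q·S₀/V = (634 × 249/1000)/520.0 = 0.3036 kg bCOD·m⁻³·d⁻¹.

L_v ≈ 0.304 kg bCOD/(m³·d)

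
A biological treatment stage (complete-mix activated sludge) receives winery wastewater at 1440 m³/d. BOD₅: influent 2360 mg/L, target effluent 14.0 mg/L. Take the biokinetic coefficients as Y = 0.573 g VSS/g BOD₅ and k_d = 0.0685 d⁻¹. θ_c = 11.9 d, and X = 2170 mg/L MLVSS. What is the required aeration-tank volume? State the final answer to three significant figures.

Rearranging the biomass balance for a CMAS with decay, V = Y·Q·ΔS·θ_c / [X·(1+k_d θ_c)] = 0.573 × 1440 × (2360 − 14.0) × 11.9 / [2170 × (1 + 0.0685 × 11.9)] = 2.3×10^7 / 3939 = 5848 m³.

V ≈ 5850 m³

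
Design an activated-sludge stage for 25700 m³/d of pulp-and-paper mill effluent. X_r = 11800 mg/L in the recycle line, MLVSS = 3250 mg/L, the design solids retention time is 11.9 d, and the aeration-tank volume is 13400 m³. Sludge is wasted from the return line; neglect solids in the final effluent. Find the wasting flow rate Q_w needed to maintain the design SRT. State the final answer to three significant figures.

Q_w ≈ 310 m³/d

θ_c = V·X/(Q_w·X_r) when wasting from the recycle, so Q_w = V·X/(θ_c·X_r) = 13400 × 3250 / (11.9 × 11800) = 310.1 m³/d.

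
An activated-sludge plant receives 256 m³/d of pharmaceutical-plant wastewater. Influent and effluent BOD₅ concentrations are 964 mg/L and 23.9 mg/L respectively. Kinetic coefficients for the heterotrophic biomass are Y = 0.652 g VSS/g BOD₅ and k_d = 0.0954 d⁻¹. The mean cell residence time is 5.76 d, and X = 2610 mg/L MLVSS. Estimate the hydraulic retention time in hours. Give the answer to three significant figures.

From the SRT design equation V = Y Q (S₀−S) θ_c / [X (1 + k_d θ_c)] = 0.652 × 256 × (964 − 23.9) × 5.76 / [2610 × (1 + 0.0954 × 5.76)] = 9.04×10^5 / 4044 = 223.5 m³.
Hydraulic retention time τ = V/Q = 223.5 / 256 = 0.8730 d = 20.95 h.

τ ≈ 21.0 h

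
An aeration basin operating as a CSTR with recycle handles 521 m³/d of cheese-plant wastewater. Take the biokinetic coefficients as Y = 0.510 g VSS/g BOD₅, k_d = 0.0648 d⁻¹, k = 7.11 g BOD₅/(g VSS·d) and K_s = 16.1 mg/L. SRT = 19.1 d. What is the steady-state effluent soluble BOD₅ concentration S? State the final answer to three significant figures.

For a completely mixed reactor with recycle the Lawrence–McCarty relation gives S = K_s·(1 + k_d·θ_c) / [θ_c·(Y·k − k_d) − 1] = 16.1 × (1 + 0.0648 × 19.1) / [19.1 × (0.510 × 7.11 − 0.0648) − 1] = 36.03 / 67.02 = 0.5375 mg/L.

S ≈ 0.538 mg/L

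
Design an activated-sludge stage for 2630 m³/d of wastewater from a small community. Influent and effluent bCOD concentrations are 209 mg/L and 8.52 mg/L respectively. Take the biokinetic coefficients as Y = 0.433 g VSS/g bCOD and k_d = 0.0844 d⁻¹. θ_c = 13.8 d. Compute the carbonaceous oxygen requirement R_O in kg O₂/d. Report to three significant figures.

Observed yield with endogenous decay: Y_obs = Y / (1 + k_d·θ_c) = 0.433 / (1 + 0.0844 × 13.8) = 0.433 / 2.165 = 0.2000 g VSS/g bCOD.
Q·(S₀ − S) = 2630 × (209 − 8.52) × 10⁻³ = 527.3 kg/d removed.
Biomass synthesised: P_X = Y_obs × 527.3 = 105.5 kg VSS/d.
Carbonaceous O₂ demand = substrate oxidised − cell-mass equivalent = 527.3 − 1.42 × 105.5 = 377.5 kg O₂/d.

R_O ≈ 378 kg O₂/d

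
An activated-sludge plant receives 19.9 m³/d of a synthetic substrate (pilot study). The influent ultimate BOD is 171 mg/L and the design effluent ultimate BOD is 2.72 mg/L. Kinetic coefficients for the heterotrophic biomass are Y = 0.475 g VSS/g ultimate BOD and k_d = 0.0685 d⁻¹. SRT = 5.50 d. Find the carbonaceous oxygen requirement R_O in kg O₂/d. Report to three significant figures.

The observed yield is Y_obs = Y/(1 + k_d·θ_c) = 0.475 / (1 + 0.0685 × 5.50) = 0.475 / 1.377 = 0.3450 g VSS per g ultimate BOD removed.
ΔS = 171 − 2.72 = 168.3 mg/L, so the substrate removal rate is 19.9 × 168.3/1000 = 3.349 kg ultimate BOD/d.
Biomass synthesised: P_X = Y_obs × 3.349 = 1.155 kg VSS/d.
R_O = Q·(S₀ − S) − 1.42·P_X = 3.349 − 1.42 × 1.155 = 1.708 kg O₂/d.

R_O ≈ 1.71 kg O₂/d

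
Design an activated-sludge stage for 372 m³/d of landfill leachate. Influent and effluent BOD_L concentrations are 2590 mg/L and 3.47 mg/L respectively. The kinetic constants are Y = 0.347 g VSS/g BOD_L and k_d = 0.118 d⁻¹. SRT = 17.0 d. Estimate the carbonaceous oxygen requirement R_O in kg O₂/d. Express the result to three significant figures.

Y_obs = Y / (1 + k_d θ_c) = 0.347 / (1 + 0.118 × 17.0) = 0.347 / 3.006 = 0.1154.
Q·(S₀ − S) = 372 × (2590 − 3.47) × 10⁻³ = 962.2 kg/d removed.
P_X = Y_obs·Q·(S₀ − S) = 0.1154 × 962.2 = 111.1 kg VSS/d.
Carbonaceous O₂ demand = substrate oxidised − cell-mass equivalent = 962.2 − 1.42 × 111.1 = 804.5 kg O₂/d.

R_O ≈ 804 kg O₂/d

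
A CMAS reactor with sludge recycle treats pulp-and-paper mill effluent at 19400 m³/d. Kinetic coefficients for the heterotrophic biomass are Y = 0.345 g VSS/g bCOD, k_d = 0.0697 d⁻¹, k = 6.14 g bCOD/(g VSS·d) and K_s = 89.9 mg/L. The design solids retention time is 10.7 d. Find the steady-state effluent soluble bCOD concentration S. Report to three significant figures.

S ≈ 7.50 mg/L

For a completely mixed reactor with recycle the Lawrence–McCarty relation gives S = K_s·(1 + k_d·θ_c) / [θ_c·(Y·k − k_d) − 1] = 89.9 × (1 + 0.0697 × 10.7) / [10.7 × (0.345 × 6.14 − 0.0697) − 1] = 156.9 / 20.92 = 7.502 mg/L.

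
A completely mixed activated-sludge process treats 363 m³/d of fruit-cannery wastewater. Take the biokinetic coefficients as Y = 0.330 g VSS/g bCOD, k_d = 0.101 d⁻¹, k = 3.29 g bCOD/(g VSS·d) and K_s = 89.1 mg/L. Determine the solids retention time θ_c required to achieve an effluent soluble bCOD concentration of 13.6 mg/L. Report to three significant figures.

Specific growth rate at S = 13.6 mg/L: μ = YkS/(K_s+S) = 0.330·3.29·13.6/(89.1+13.6) = 0.1438 d⁻¹.
Then 1/θ_c = μ − k_d = 0.1438 − 0.101 = 0.04277 d⁻¹, giving θ_c = 23.38 d.

θ_c ≈ 23.4 d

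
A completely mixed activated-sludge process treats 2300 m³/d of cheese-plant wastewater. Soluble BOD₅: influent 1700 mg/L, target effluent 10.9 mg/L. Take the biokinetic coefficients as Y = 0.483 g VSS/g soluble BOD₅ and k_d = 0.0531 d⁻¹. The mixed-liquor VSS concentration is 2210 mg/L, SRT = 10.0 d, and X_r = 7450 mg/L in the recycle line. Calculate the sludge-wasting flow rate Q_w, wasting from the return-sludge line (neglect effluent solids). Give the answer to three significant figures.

Q_w ≈ 165 m³/d

From the SRT design equation V = Y Q (S₀−S) θ_c / [X (1 + k_d θ_c)] = 0.483 × 2300 × (1700 − 10.9) × 10.0 / [2210 × (1 + 0.0531 × 10.0)] = 1.88×10^7 / 3384 = 5546 m³.
Wasting from the return line (neglecting effluent solids): Q_w = V·X / (θ_c·X_r) = 5546 × 2210 / (10.0 × 7450) = 164.5 m³/d.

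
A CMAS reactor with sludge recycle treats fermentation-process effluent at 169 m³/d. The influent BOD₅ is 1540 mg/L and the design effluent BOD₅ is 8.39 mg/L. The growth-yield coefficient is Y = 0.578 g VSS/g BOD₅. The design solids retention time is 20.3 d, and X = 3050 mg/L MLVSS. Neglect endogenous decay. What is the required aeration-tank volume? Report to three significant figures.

V ≈ 996 m³

With k_d = 0 the design equation reduces to V = Y Q (S₀−S) θ_c / X = 0.578 × 169 × (1540 − 8.39) × 20.3 / 3050 = 995.8 m³.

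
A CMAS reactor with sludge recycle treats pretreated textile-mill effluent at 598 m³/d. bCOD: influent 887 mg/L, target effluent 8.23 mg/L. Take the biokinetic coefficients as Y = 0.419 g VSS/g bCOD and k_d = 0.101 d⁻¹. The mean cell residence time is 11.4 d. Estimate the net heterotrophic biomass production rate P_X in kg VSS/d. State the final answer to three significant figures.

P_X ≈ 102 kg VSS/d

The observed yield is Y_obs = Y/(1 + k_d·θ_c) = 0.419 / (1 + 0.101 × 11.4) = 0.419 / 2.151 = 0.1948 g VSS per g bCOD removed.
Substrate removed = Q·(S₀ − S) = 598 m³/d × (887 − 8.23) g/m³ = 5.26×10^5 g/d = 525.5 kg/d.
Biomass produced: P_X = Y_obs·Q·ΔS = 0.1948 × 525.5 ≈ 102.3 kg VSS/d.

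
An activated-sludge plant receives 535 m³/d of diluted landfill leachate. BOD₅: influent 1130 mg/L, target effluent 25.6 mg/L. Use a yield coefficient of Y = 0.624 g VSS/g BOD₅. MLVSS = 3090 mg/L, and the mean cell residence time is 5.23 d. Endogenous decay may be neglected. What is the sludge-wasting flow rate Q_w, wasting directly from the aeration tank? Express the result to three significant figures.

Biomass mass balance (decay neglected): V·X = Y·Q·(S₀ − S)·θ_c, so V = 0.624 × 535 × (1130 − 25.6) × 5.23 / 3090 = 624.0 m³.
For wasting at MLVSS concentration, Q_w = V/θ_c = 624.0/5.23 = 119.3 m³/d.

Q_w ≈ 119 m³/d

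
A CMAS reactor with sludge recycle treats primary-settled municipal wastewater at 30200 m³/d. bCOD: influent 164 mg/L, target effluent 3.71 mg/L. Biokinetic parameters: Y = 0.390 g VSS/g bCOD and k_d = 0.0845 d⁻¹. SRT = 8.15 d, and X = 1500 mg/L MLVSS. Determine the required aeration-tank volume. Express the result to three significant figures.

V ≈ 6070 m³

Rearranging the biomass balance for a CMAS with decay, V = Y·Q·ΔS·θ_c / [X·(1+k_d θ_c)] = 0.390 × 30200 × (164 − 3.71) × 8.15 / [1500 × (1 + 0.0845 × 8.15)] = 1.54×10^7 / 2533 = 6074 m³.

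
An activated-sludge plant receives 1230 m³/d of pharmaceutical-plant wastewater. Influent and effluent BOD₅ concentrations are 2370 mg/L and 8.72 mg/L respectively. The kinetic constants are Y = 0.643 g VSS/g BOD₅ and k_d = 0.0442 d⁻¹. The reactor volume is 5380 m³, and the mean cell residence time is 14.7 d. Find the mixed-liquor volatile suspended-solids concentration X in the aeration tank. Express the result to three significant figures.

X ≈ 3090 mg/L

Solving the biomass balance for X: X = Y Q (S₀−S) θ_c / [V (1+k_d θ_c)] = 0.643 × 1230 × (2370 − 8.72) × 14.7 / [5380 × (1 + 0.0442 × 14.7)] = 3093 mg/L.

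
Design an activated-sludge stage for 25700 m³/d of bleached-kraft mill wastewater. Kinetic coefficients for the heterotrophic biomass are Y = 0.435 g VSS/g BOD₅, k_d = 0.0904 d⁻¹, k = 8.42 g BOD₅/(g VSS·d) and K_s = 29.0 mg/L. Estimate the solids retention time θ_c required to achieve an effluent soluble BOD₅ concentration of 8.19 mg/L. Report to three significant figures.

Specific growth rate at S = 8.19 mg/L: μ = YkS/(K_s+S) = 0.435·8.42·8.19/(29.0+8.19) = 0.8066 d⁻¹.
θ_c = 1/(μ − k_d) = 1/(0.8066 − 0.0904) = 1/0.7162 = 1.396 d.

θ_c ≈ 1.40 d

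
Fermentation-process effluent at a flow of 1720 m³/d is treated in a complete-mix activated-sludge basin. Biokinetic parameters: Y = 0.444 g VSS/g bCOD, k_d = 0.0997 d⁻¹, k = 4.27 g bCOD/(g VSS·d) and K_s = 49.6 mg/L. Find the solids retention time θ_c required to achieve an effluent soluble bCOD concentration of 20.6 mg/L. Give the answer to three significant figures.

At the target effluent, Y k S/(K_s+S) = 0.444×4.27×20.6/70.20 = 0.5563 d⁻¹.
1/θ_c = 0.5563 − 0.0997 = 0.4566 d⁻¹, so θ_c = 2.190 d.

θ_c ≈ 2.19 d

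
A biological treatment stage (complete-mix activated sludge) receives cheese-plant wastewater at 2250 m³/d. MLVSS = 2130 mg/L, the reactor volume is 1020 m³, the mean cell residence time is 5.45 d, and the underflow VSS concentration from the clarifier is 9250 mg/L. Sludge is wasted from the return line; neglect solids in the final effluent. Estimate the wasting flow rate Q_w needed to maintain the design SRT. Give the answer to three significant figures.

θ_c = V·X/(Q_w·X_r) when wasting from the recycle, so Q_w = V·X/(θ_c·X_r) = 1020 × 2130 / (5.45 × 9250) = 43.10 m³/d.

Q_w ≈ 43.1 m³/d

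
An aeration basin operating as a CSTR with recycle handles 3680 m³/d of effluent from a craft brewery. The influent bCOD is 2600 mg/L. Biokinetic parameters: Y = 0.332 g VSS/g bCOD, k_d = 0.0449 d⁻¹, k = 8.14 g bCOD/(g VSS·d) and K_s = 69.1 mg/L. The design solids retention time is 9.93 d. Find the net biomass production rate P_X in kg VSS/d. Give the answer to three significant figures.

For a completely mixed reactor with recycle the Lawrence–McCarty relation gives S = K_s·(1 + k_d·θ_c) / [θ_c·(Y·k − k_d) − 1] = 69.1 × (1 + 0.0449 × 9.93) / [9.93 × (0.332 × 8.14 − 0.0449) − 1] = 99.91 / 25.39 = 3.935 mg/L.
Observed yield with endogenous decay: Y_obs = Y / (1 + k_d·θ_c) = 0.332 / (1 + 0.0449 × 9.93) = 0.332 / 1.446 = 0.2296 g VSS/g bCOD.
Q·(S₀ − S) = 3680 × (2600 − 3.93) × 10⁻³ = 9554 kg/d removed.
P_X = Y_obs · Q(S₀ − S) = 0.2296 × 9554 = 2194 kg VSS/d.

P_X ≈ 2190 kg VSS/d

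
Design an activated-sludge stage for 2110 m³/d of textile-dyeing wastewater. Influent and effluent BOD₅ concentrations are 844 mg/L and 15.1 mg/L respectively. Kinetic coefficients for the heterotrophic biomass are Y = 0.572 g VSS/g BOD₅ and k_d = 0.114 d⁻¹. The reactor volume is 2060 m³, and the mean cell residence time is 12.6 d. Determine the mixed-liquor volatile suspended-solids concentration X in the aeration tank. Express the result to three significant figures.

X ≈ 2510 mg/L

From V·X·(1 + k_d·θ_c) = Y·Q·(S₀ − S)·θ_c: X = 0.572 × 2110 × (844 − 15.1) × 12.6 / [2060 × (1 + 0.114 × 12.6)] = 2512 mg/L.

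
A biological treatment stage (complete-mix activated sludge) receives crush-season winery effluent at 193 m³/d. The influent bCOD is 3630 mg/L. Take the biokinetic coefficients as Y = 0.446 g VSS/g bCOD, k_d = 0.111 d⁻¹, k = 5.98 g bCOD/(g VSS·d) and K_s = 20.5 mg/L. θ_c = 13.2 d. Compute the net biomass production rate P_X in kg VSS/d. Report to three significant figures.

P_X ≈ 127 kg VSS/d

Effluent substrate depends only on kinetics and SRT: S = K_s(1 + k_d θ_c) / [θ_c(Yk − k_d) − 1] = 20.5 × (1 + 0.111 × 13.2) / [13.2 × (0.446 × 5.98 − 0.111) − 1] = 50.54 / 32.74 = 1.544 mg/L.
The observed yield is Y_obs = Y/(1 + k_d·θ_c) = 0.446 / (1 + 0.111 × 13.2) = 0.446 / 2.465 = 0.1809 g VSS per g bCOD removed.
Mass of bCOD removed per day: Q(S₀ − S) = 193 × 3628 g/m³ = 700.3 kg/d.
Net biomass production P_X = Y_obs × Q·(S₀ − S) = 0.1809 × 700.3 = 126.7 kg VSS/d.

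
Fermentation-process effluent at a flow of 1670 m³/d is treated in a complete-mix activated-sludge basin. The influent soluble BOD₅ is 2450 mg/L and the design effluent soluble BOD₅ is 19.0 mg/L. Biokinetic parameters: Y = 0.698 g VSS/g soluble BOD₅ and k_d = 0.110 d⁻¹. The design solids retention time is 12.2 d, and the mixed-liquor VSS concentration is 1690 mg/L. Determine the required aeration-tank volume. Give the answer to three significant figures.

V ≈ 8730 m³

Rearranging the biomass balance for a CMAS with decay, V = Y·Q·ΔS·θ_c / [X·(1+k_d θ_c)] = 0.698 × 1670 × (2450 − 19.0) × 12.2 / [1690 × (1 + 0.110 × 12.2)] = 3.46×10^7 / 3958 = 8735 m³.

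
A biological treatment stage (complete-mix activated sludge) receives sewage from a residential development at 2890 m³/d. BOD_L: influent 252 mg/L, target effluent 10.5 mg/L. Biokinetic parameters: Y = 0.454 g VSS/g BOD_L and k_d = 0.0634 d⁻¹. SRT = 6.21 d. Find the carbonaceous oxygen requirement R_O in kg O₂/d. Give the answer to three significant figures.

Correct the yield for decay: Y_obs = Y/(1 + k_d θ_c) = 0.454 / (1 + 0.0634 × 6.21) = 0.454 / 1.394 = 0.3257.
Substrate removed = Q·(S₀ − S) = 2890 m³/d × (252 − 10.5) g/m³ = 6.98×10^5 g/d = 697.9 kg/d.
P_X = Y_obs·Q·(S₀ − S) = 0.3257 × 697.9 = 227.4 kg VSS/d.
R_O = Q·ΔS − 1.42 P_X = 697.9 − 322.8 = 375.1 kg O₂/d.

R_O ≈ 375 kg O₂/d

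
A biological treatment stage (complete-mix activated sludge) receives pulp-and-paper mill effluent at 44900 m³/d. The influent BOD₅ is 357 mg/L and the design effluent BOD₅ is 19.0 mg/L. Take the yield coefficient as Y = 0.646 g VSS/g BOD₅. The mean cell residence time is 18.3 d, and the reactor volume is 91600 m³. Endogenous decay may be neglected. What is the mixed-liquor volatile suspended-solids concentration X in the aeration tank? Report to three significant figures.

X ≈ 1960 mg/L

X = Y·Q·ΔS·θ_c / V = 0.646 × 44900 × (357 − 19.0) × 18.3 / 91600 = 1959 mg/L.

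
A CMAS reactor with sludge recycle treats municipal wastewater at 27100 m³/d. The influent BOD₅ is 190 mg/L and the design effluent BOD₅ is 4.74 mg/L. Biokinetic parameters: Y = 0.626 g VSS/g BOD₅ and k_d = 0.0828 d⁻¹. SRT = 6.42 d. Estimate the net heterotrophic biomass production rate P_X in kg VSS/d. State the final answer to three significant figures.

The observed yield is Y_obs = Y/(1 + k_d·θ_c) = 0.626 / (1 + 0.0828 × 6.42) = 0.626 / 1.532 = 0.4087 g VSS per g BOD₅ removed.
Substrate removed = Q·(S₀ − S) = 27100 m³/d × (190 − 4.74) g/m³ = 5.02×10^6 g/d = 5021 kg/d.
So the net sludge growth is P_X = 0.4087 × 5021 = 2052 kg VSS/d.

P_X ≈ 2050 kg VSS/d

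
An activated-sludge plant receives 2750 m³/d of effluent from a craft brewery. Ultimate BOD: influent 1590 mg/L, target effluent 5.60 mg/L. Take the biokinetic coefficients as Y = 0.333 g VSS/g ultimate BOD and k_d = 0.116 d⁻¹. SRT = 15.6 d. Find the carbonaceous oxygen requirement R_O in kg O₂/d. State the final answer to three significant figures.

R_O ≈ 3620 kg O₂/d

Y_obs = Y / (1 + k_d θ_c) = 0.333 / (1 + 0.116 × 15.6) = 0.333 / 2.810 = 0.1185.
Substrate removed = Q·(S₀ − S) = 2750 m³/d × (1590 − 5.60) g/m³ = 4.36×10^6 g/d = 4357 kg/d.
P_X = Y_obs·Q·(S₀ − S) = 0.1185 × 4357 = 516.4 kg VSS/d.
Carbonaceous O₂ demand = substrate oxidised − cell-mass equivalent = 4357 − 1.42 × 516.4 = 3624 kg O₂/d.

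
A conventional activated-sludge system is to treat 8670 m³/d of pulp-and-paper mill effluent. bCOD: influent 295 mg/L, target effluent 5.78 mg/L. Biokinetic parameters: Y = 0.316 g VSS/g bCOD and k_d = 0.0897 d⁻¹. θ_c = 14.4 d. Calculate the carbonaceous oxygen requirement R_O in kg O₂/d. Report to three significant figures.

R_O ≈ 2020 kg O₂/d

Observed yield with endogenous decay: Y_obs = Y / (1 + k_d·θ_c) = 0.316 / (1 + 0.0897 × 14.4) = 0.316 / 2.292 = 0.1379 g VSS/g bCOD.
Mass of bCOD removed per day: Q(S₀ − S) = 8670 × 289.2 g/m³ = 2508 kg/d.
P_X = Y_obs·Q·(S₀ − S) = 0.1379 × 2508 = 345.8 kg VSS/d.
Carbonaceous O₂ demand = substrate oxidised − cell-mass equivalent = 2508 − 1.42 × 345.8 = 2017 kg O₂/d.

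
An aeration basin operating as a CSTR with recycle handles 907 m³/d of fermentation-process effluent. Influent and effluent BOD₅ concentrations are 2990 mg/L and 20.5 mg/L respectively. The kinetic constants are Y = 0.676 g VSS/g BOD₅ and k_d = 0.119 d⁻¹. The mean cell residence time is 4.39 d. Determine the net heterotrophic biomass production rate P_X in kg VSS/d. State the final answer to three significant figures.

Correct the yield for decay: Y_obs = Y/(1 + k_d θ_c) = 0.676 / (1 + 0.119 × 4.39) = 0.676 / 1.522 = 0.4440.
Mass of BOD₅ removed per day: Q(S₀ − S) = 907 × 2970 g/m³ = 2693 kg/d.
So the net sludge growth is P_X = 0.4440 × 2693 = 1196 kg VSS/d.

P_X ≈ 1200 kg VSS/d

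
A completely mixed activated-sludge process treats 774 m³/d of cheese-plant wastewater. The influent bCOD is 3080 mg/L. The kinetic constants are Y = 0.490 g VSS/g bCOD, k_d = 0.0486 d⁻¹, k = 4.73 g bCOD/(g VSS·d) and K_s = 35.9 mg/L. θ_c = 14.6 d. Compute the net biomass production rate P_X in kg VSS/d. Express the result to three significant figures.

Effluent substrate depends only on kinetics and SRT: S = K_s(1 + k_d θ_c) / [θ_c(Yk − k_d) − 1] = 35.9 × (1 + 0.0486 × 14.6) / [14.6 × (0.490 × 4.73 − 0.0486) − 1] = 61.37 / 32.13 = 1.910 mg/L.
Y_obs = Y / (1 + k_d θ_c) = 0.490 / (1 + 0.0486 × 14.6) = 0.490 / 1.710 = 0.2866.
Substrate removed = Q·(S₀ − S) = 774 m³/d × (3080 − 1.91) g/m³ = 2.38×10^6 g/d = 2382 kg/d.
Net biomass production P_X = Y_obs × Q·(S₀ − S) = 0.2866 × 2382 = 682.9 kg VSS/d.

P_X ≈ 683 kg VSS/d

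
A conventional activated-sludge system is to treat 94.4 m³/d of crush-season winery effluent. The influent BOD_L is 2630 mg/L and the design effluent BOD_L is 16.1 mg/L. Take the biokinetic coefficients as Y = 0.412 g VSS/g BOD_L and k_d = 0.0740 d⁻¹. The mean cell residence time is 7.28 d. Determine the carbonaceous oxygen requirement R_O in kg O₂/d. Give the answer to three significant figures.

The observed yield is Y_obs = Y/(1 + k_d·θ_c) = 0.412 / (1 + 0.0740 × 7.28) = 0.412 / 1.539 = 0.2678 g VSS per g BOD_L removed.
Substrate removed = Q·(S₀ − S) = 94.4 m³/d × (2630 − 16.1) g/m³ = 2.47×10^5 g/d = 246.8 kg/d.
Biomass synthesised: P_X = Y_obs × 246.8 = 66.07 kg VSS/d.
R_O = Q·ΔS − 1.42 P_X = 246.8 − 93.82 = 152.9 kg O₂/d.

R_O ≈ 153 kg O₂/d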